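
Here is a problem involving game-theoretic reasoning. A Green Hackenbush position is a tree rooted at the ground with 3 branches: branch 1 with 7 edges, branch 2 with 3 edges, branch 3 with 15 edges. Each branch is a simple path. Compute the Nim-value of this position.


The tree has 3 branches from the ground vertex.
In Green Hackenbush, the Nim-value of a simple path of length k is k.
Branch 1: length 7, Nim-value = 7
Branch 2: length 3, Nim-value = 3
Branch 3: length 15, Nim-value = 15
Total Nim-value = XOR of all branch values:
0 XOR 7 = 7
7 XOR 3 = 4
4 XOR 15 = 11
Nim-value of the tree = 11

11


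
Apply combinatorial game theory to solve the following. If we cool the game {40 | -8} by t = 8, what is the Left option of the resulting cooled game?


Original game: {40 | -8} (a switch {a | b} with a > b).
Cooling by t (for t below the temperature (a - b)/2 = 24) taxes each move by t: {a | b} cooled by t is {a - t | b + t}.
Cooling amount: t = 8
Cooled Left option: 40 - 8 = 32
Cooled Right option: -8 + 8 = 0
Cooled game: {32 | 0}
Left option = 32

32


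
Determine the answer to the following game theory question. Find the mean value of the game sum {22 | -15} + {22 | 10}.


G1 = {22 | -15}, G2 = {22 | 10}
Each is a switch {a | b} with numbers a > b; its mean value is (a + b)/2, and mean value is additive over game sums: m(G1 + G2) = m(G1) + m(G2).
Mean of G1 = (22 + (-15))/2 = 7/2 = 7/2
Mean of G2 = (22 + (10))/2 = 32/2 = 16
Mean of G1 + G2 = 7/2 + 16 = 39/2

39/2


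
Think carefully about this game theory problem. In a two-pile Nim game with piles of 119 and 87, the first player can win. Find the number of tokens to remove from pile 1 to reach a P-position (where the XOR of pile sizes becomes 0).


Piles: 119 and 87
Current XOR: 119 XOR 87 = 32 (non-zero, so this is an N-position).
To make the XOR zero, we need to find a move that balances the piles.
For pile 1 (size 119): target = 119 XOR 32 = 87
We reduce pile 1 from 119 to 87.
Tokens removed: 119 - 87 = 32
Verification: 87 XOR 87 = 0

32


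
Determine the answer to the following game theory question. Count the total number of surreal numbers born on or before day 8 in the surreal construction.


Day 0: {|} = 0 is born. Count = 1.
Day n: the number of surreal numbers born by day n is 2^(n+1) - 1.
By day 0: 2^1 - 1 = 1
By day 1: 2^2 - 1 = 3
By day 2: 2^3 - 1 = 7
By day 3: 2^4 - 1 = 15
By day 4: 2^5 - 1 = 31
By day 5: 2^6 - 1 = 63
By day 6: 2^7 - 1 = 127
By day 7: 2^8 - 1 = 255
By day 8: 2^9 - 1 = 511
By day 8: 511 surreal numbers.

511


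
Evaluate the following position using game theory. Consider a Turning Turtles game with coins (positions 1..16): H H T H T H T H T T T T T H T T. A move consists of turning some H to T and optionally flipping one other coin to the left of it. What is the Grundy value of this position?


Coins: H H T H T H T H T T T T T H T T
Key fact: a single head at position k behaves exactly like a Nim heap of size k (turning it to T and optionally flipping a coin at j < k corresponds to moving the heap from k to j, or to 0), and heads combine as a disjunctive sum (two heads at the same place would cancel, matching j XOR j = 0). So the Nim-value is the XOR of the 1-indexed positions of the heads.
Face-up positions (1-indexed): [1, 2, 4, 6, 8, 14]
XOR 0 with 1: 0 XOR 1 = 1
XOR 1 with 2: 1 XOR 2 = 3
XOR 3 with 4: 3 XOR 4 = 7
XOR 7 with 6: 7 XOR 6 = 1
XOR 1 with 8: 1 XOR 8 = 9
XOR 9 with 14: 9 XOR 14 = 7
Nim-value = 7

7


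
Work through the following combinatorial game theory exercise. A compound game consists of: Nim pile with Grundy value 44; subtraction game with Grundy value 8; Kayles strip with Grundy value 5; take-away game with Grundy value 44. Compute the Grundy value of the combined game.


By the Sprague-Grundy theorem, the Grundy value of a sum of games is the XOR of individual Grundy values.
Nim pile: Grundy value = 44. Running XOR: 0 XOR 44 = 44
subtraction game: Grundy value = 8. Running XOR: 44 XOR 8 = 36
Kayles strip: Grundy value = 5. Running XOR: 36 XOR 5 = 33
take-away game: Grundy value = 44. Running XOR: 33 XOR 44 = 13
The combined Grundy value is 13.

13


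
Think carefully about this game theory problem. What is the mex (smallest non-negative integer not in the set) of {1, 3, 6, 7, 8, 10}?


Set = {1, 3, 6, 7, 8, 10}
0 is NOT in the set. This is the mex.
mex = 0

0


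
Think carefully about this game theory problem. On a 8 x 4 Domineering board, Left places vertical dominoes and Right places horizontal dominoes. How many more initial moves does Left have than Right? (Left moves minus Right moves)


Board is 8 x 4 (rows x cols).
Left (vertical) placements: (rows-1) * cols = 7 * 4 = 28
Right (horizontal) placements: rows * (cols-1) = 8 * 3 = 24
Advantage = Left - Right = 28 - 24 = 4

4


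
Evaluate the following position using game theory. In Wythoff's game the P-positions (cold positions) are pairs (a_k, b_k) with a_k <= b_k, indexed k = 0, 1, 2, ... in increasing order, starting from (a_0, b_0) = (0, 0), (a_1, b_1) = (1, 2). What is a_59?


By Wythoff's theorem, a_k = floor(k * phi) and b_k = floor(k * phi^2) = a_k + k, where phi = (1 + sqrt(5))/2 is the golden ratio.
phi = (1 + sqrt(5))/2 = 1.618034
k = 59
k * phi = 59 * 1.618034 = 95.464005
a_59 = floor(k * phi) = 95

95


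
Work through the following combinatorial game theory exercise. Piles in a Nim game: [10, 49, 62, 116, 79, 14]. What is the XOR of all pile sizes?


We need the XOR (exclusive or) of all pile sizes.
After XOR-ing pile 1 (size 10): 0 XOR 10 = 10
After XOR-ing pile 2 (size 49): 10 XOR 49 = 59
After XOR-ing pile 3 (size 62): 59 XOR 62 = 5
After XOR-ing pile 4 (size 116): 5 XOR 116 = 113
After XOR-ing pile 5 (size 79): 113 XOR 79 = 62
After XOR-ing pile 6 (size 14): 62 XOR 14 = 48
The Nim-value of this position is 48.

48


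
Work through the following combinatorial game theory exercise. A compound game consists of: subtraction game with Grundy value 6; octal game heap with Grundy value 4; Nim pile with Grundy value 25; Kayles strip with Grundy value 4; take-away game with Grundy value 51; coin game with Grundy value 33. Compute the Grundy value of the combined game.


By the Sprague-Grundy theorem, the Grundy value of a sum of games is the XOR of individual Grundy values.
subtraction game: Grundy value = 6. Running XOR: 0 XOR 6 = 6
octal game heap: Grundy value = 4. Running XOR: 6 XOR 4 = 2
Nim pile: Grundy value = 25. Running XOR: 2 XOR 25 = 27
Kayles strip: Grundy value = 4. Running XOR: 27 XOR 4 = 31
take-away game: Grundy value = 51. Running XOR: 31 XOR 51 = 44
coin game: Grundy value = 33. Running XOR: 44 XOR 33 = 13
The combined Grundy value is 13.

13


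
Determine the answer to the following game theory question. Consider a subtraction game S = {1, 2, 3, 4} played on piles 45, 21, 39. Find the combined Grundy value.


Subtraction set: {1, 2, 3, 4}
For this subtraction set, G(n) = n mod 5 (period = max + 1 = 5).
Pile 1 (size 45): G(45) = 45 mod 5 = 0
Pile 2 (size 21): G(21) = 21 mod 5 = 1
Pile 3 (size 39): G(39) = 39 mod 5 = 4
Total Grundy value = XOR of all: 0 XOR 1 XOR 4 = 5

5


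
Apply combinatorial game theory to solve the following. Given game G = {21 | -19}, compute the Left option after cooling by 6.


Original game: {21 | -19} (a switch {a | b} with a > b).
Cooling by t (for t below the temperature (a - b)/2 = 20) taxes each move by t: {a | b} cooled by t is {a - t | b + t}.
Cooling amount: t = 6
Cooled Left option: 21 - 6 = 15
Cooled Right option: -19 + 6 = -13
Cooled game: {15 | -13}
Left option = 15

15


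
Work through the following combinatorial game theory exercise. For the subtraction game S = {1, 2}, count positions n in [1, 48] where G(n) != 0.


Subtraction set S = {1, 2}, so G(n) = n mod 3.
G(n) = 0 when n is a multiple of 3.
Multiples of 3 in [1, 48]: 16
N-positions (nonzero Grundy) = 48 - 16 = 32

32


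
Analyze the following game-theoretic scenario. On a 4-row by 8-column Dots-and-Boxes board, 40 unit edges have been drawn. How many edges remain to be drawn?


Grid: 4 x 8 boxes, i.e. 5 rows and 9 columns of dots.
Horizontal edges: (rows + 1) * cols = 5 * 8 = 40
Vertical edges: rows * (cols + 1) = 4 * 9 = 36
Total edges: 40 + 36 = 76
Edges drawn: 40
Remaining: 76 - 40 = 36

36


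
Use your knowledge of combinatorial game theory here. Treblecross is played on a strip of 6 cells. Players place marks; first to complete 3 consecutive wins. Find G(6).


Treblecross: place X on empty cells; 3-in-a-row wins.
Playing within two cells of an existing X lets the opponent win at once, so sensible play treats the cells i-2..i+2 around each X as dead. The player left with no safe cell loses, so this is a normal-play take-away game on strips of safe cells.
Placing X at cell i (0-indexed) of a strip of k safe cells leaves independent strips of sizes max(0, i-2) and max(0, k-i-3). Hence G(k) = mex{ G(max(0,i-2)) XOR G(max(0,k-i-3)) : 0 <= i < k }, with G(0) = 0.
G(1): splits (0,0):0^0=0 -> mex({0}) = 1
G(2): splits (0,0):0^0=0 -> mex({0}) = 1
G(3): splits (0,0):0^0=0 -> mex({0}) = 1
G(4): splits (0,1):0^1=1 (0,0):0^0=0 -> mex({0, 1}) = 2
G(5): splits (0,2):0^1=1 (0,1):0^1=1 (0,0):0^0=0 -> mex({0, 1}) = 2
G(6) = mex({1}) = 0
Therefore G(6) = 0.

0


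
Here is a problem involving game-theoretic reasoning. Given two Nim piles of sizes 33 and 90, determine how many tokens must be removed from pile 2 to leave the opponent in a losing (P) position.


Piles: 33 and 90
Current XOR: 33 XOR 90 = 123 (non-zero, so this is an N-position).
To make the XOR zero, we need to find a move that balances the piles.
For pile 2 (size 90): target = 90 XOR 123 = 33
We reduce pile 2 from 90 to 33.
Tokens removed: 90 - 33 = 57
Verification: 33 XOR 33 = 0

57


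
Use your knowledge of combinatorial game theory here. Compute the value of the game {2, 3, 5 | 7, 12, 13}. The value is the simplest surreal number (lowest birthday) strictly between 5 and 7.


Left options: {2, 3, 5}, max = 5
Right options: {7, 12, 13}, min = 7
All options are numbers and max(Left) < min(Right), so by the simplicity theorem the value is the simplest (earliest-born) number strictly between 5 and 7.
The only integer strictly between 5 and 7 is 6.
No non-integer in the interval can be simpler: if x is a non-integer in the interval, then floor(x) or ceil(x) also lies in the interval (the interval contains an integer), and both are proper prefixes of x's sign expansion, i.e. born earlier. So the game value is 6.
Game value = 6

6


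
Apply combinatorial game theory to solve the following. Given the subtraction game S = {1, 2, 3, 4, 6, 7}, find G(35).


The subtraction set is S = {1, 2, 3, 4, 6, 7}.
G(k) = mex{ G(k - s) : s in S, s <= k }. We compute iteratively: G(0) = 0.
G(1) = mex({0}) = 1
G(2) = mex({0, 1}) = 2
G(3) = mex({0, 1, 2}) = 3
G(4) = mex({0, 1, 2, 3}) = 4
G(5) = mex({1, 2, 3, 4}) = 0
G(6) = mex({0, 2, 3, 4}) = 1
G(7) = mex({0, 1, 3, 4}) = 2
G(8) = mex({0, 1, 2, 4}) = 3
G(9) = mex({0, 1, 2, 3}) = 4
G(10) = mex({1, 2, 3, 4}) = 0
G(11) = mex({0, 2, 3, 4}) = 1
Observe that G(5)..G(11) = 0, 1, 2, 3, 4, 0, 1 repeats G(0)..G(6) = 0, 1, 2, 3, 4, 0, 1.
For k >= max(S) = 7, G(k) is determined by the previous 7 values G(k-7)..G(k-1); a window of 7 consecutive values has recurred shifted by 5, so by induction G(k + 5) = G(k) for all k >= 0: the sequence is periodic from the start with period 5.
One period: G(0..4) = 0, 1, 2, 3, 4.
35 mod 5 = 0, so G(35) = G(0) = 0.

0


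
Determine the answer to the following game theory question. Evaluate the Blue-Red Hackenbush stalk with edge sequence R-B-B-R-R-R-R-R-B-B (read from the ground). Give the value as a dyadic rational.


Edges (from ground): R-B-B-R-R-R-R-R-B-B
By Berlekamp's sign-expansion rule, a Blue-Red Hackenbush stalk has the value of the surreal number whose sign sequence is the edge sequence with B -> + and R -> -.
Sign sequence: -++-----++
Trace the sign expansion in the surreal number tree, starting from 0:
Edge 1: R (sign -) -> bounds (-inf, 0), value = -1
Edge 2: B (sign +) -> bounds (-1, 0), value = -1/2
Edge 3: B (sign +) -> bounds (-1/2, 0), value = -1/4
Edge 4: R (sign -) -> bounds (-1/2, -1/4), value = -3/8
Edge 5: R (sign -) -> bounds (-1/2, -3/8), value = -7/16
Edge 6: R (sign -) -> bounds (-1/2, -7/16), value = -15/32
Edge 7: R (sign -) -> bounds (-1/2, -15/32), value = -31/64
Edge 8: R (sign -) -> bounds (-1/2, -31/64), value = -63/128
Edge 9: B (sign +) -> bounds (-63/128, -31/64), value = -125/256
Edge 10: B (sign +) -> bounds (-125/256, -31/64), value = -249/512
Game value = -249/512

-249/512


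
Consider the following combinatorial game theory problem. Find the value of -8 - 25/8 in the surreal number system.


x = -8, y = 25/8
Converting to common denominator: 8
x = -64/8, y = 25/8
x - y = -8 - 25/8 = -89/8

-89/8


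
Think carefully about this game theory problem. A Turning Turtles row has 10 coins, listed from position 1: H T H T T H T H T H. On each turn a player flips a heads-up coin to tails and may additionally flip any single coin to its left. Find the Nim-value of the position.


Coins: H T H T T H T H T H
Key fact: a single head at position k behaves exactly like a Nim heap of size k (turning it to T and optionally flipping a coin at j < k corresponds to moving the heap from k to j, or to 0), and heads combine as a disjunctive sum (two heads at the same place would cancel, matching j XOR j = 0). So the Nim-value is the XOR of the 1-indexed positions of the heads.
Face-up positions (1-indexed): [1, 3, 6, 8, 10]
XOR 0 with 1: 0 XOR 1 = 1
XOR 1 with 3: 1 XOR 3 = 2
XOR 2 with 6: 2 XOR 6 = 4
XOR 4 with 8: 4 XOR 8 = 12
XOR 12 with 10: 12 XOR 10 = 6
Nim-value = 6

6


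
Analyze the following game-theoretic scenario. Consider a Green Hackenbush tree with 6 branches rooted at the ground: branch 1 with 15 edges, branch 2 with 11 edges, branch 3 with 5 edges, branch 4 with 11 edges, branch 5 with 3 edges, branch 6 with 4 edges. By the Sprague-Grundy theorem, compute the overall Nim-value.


The tree has 6 branches from the ground vertex.
In Green Hackenbush, the Nim-value of a simple path of length k is k.
Branch 1: length 15, Nim-value = 15
Branch 2: length 11, Nim-value = 11
Branch 3: length 5, Nim-value = 5
Branch 4: length 11, Nim-value = 11
Branch 5: length 3, Nim-value = 3
Branch 6: length 4, Nim-value = 4
Total Nim-value = XOR of all branch values:
0 XOR 15 = 15
15 XOR 11 = 4
4 XOR 5 = 1
1 XOR 11 = 10
10 XOR 3 = 9
9 XOR 4 = 13
Nim-value of the tree = 13

13


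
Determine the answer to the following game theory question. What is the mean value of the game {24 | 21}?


Game = {24 | 21}, a switch {a | b} with numbers a > b.
Its thermograph has left wall a - t and right wall b + t, which meet at t = (a - b)/2, where both equal (a + b)/2. So the mast (mean value) is at (a + b)/2.
Mean = (24 + (21))/2 = 45/2 = 45/2

45/2


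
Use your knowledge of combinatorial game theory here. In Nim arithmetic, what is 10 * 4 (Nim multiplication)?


Nim multiplication is bilinear over XOR: (u XOR v) * w = (u*w) XOR (v*w).
So we split each operand into its bit components and XOR the pairwise Nim products.
10 = 2 + 8 (as XOR of powers of 2).
4 = 4 (as XOR of powers of 2).
Using the standard Nim-product table on single bits:
  2*2 = 3,   2*4 = 8,   2*8 = 12,
  4*4 = 6,   4*8 = 11,  8*8 = 13,
and  1*x = x (identity), k*l = l*k (commutative).
Pairwise Nim products:
  2 * 4 = 8
  8 * 4 = 11
XOR them: 8 XOR 11 = 3.
Result: 10 * 4 = 3 (in Nim).

3


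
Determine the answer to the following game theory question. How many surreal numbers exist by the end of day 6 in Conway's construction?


Day 0: {|} = 0 is born. Count = 1.
Day n: the number of surreal numbers born by day n is 2^(n+1) - 1.
By day 0: 2^1 - 1 = 1
By day 1: 2^2 - 1 = 3
By day 2: 2^3 - 1 = 7
By day 3: 2^4 - 1 = 15
By day 4: 2^5 - 1 = 31
By day 5: 2^6 - 1 = 63
By day 6: 2^7 - 1 = 127
By day 6: 127 surreal numbers.

127


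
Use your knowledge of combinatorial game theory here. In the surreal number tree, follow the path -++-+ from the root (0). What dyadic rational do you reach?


Sign expansion: -++-+
Rule: track bounds (lo, hi), initially (-inf, +inf). On '+', the current value becomes lo and we move to the simplest number in (value, hi): value + 1 if hi = +inf, otherwise the midpoint (value + hi)/2. On '-', the current value becomes hi and we move to value - 1 if lo = -inf, otherwise the midpoint (lo + value)/2.
Start at 0.
Step 1: sign = -, move left. Bounds: (-inf, 0). Value = -1
Step 2: sign = +, move right. Bounds: (-1, 0). Value = -1/2
Step 3: sign = +, move right. Bounds: (-1/2, 0). Value = -1/4
Step 4: sign = -, move left. Bounds: (-1/2, -1/4). Value = -3/8
Step 5: sign = +, move right. Bounds: (-3/8, -1/4). Value = -5/16
The surreal number with sign expansion -++-+ is -5/16.

-5/16


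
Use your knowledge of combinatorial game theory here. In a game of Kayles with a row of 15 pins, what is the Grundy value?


Kayles: a move removes 1 or 2 adjacent pins from a contiguous row.
Removing pins from a row of k leaves two independent rows (a, b) with a + b = k - 1 (one pin) or a + b = k - 2 (two pins); an end removal gives a = 0.
By Sprague-Grundy, G(k) = mex{ G(a) XOR G(b) } over all these splits. G(0) = 0.
G(1): splits (0,0):0^0=0 -> mex({0}) = 1
G(2): splits (0,1):0^1=1 (0,0):0^0=0 -> mex({0, 1}) = 2
G(3): splits (0,2):0^2=2 (1,1):1^1=0 (0,1):0^1=1 -> mex({0, 1, 2}) = 3
G(4): splits (0,3):0^3=3 (1,2):1^2=3 (0,2):0^2=2 (1,1):1^1=0 -> mex({0, 2, 3}) = 1
G(5): splits (0,4):0^1=1 (1,3):1^3=2 (2,2):2^2=0 (0,3):0^3=3 (1,2):1^2=3 -> mex({0, 1, 2, 3}) = 4
G(6) = mex({0, 1, 2, 4}) = 3
G(7) = mex({0, 1, 3, 4, 5}) = 2
G(8) = mex({0, 2, 3, 5, 6}) = 1
G(9) = mex({0, 1, 2, 3, 6, 7}) = 4
G(10) = mex({0, 1, 3, 4, 5, 7}) = 2
G(11) = mex({0, 1, 2, 3, 4, 5}) = 6
G(12) = mex({0, 1, 2, 3, 5, 6, 7}) = 4
G(13) = mex({0, 2, 3, 4, 6, 7}) = 1
G(14) = mex({0, 1, 4, 5, 6, 7}) = 2
G(15) = mex({0, 1, 2, 3, 4, 5, 6}) = 7
Therefore G(15) = 7.

7


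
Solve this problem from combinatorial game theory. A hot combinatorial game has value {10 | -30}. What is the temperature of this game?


The game is {10 | -30}, a switch {a | b} with numbers a > b.
Cooling {a | b} by t gives {a - t | b + t}, which stops being hot when a - t = b + t, i.e. at t = (a - b)/2. So the temperature of a switch is (a - b)/2.
Temperature = (Left option - Right option) / 2
= (10 - (-30)) / 2
= 40 / 2
= 20

20


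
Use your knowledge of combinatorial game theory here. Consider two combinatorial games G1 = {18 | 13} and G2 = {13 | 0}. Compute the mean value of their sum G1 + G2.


G1 = {18 | 13}, G2 = {13 | 0}
Each is a switch {a | b} with numbers a > b; its mean value is (a + b)/2, and mean value is additive over game sums: m(G1 + G2) = m(G1) + m(G2).
Mean of G1 = (18 + (13))/2 = 31/2 = 31/2
Mean of G2 = (13 + (0))/2 = 13/2 = 13/2
Mean of G1 + G2 = 31/2 + 13/2 = 22

22


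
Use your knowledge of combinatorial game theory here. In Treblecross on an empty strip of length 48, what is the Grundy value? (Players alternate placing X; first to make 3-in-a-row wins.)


Treblecross: place X on empty cells; 3-in-a-row wins.
Playing within two cells of an existing X lets the opponent win at once, so sensible play treats the cells i-2..i+2 around each X as dead. The player left with no safe cell loses, so this is a normal-play take-away game on strips of safe cells.
Placing X at cell i (0-indexed) of a strip of k safe cells leaves independent strips of sizes max(0, i-2) and max(0, k-i-3). Hence G(k) = mex{ G(max(0,i-2)) XOR G(max(0,k-i-3)) : 0 <= i < k }, with G(0) = 0.
G(1): splits (0,0):0^0=0 -> mex({0}) = 1
G(2): splits (0,0):0^0=0 -> mex({0}) = 1
G(3): splits (0,0):0^0=0 -> mex({0}) = 1
G(4): splits (0,1):0^1=1 (0,0):0^0=0 -> mex({0, 1}) = 2
G(5): splits (0,2):0^1=1 (0,1):0^1=1 (0,0):0^0=0 -> mex({0, 1}) = 2
G(6) = mex({1}) = 0
G(7) = mex({0, 1, 2}) = 3
G(8) = mex({0, 1, 2}) = 3
G(9) = mex({0, 2}) = 1
G(10) = mex({0, 2, 3}) = 1
G(11) = mex({0, 3}) = 1
G(12) = mex({1, 3}) = 0
G(13) = mex({0, 1, 2, 3}) = 4
G(14) = mex({0, 1, 2}) = 3
G(15) = mex({0, 1, 2}) = 3
G(16) = mex({0, 1, 2, 4}) = 3
G(17) = mex({0, 1, 3, 4}) = 2
G(18) = mex({0, 1, 3, 4}) = 2
G(19) = mex({0, 1, 3, 5}) = 2
G(20) = mex({0, 1, 2, 3, 5}) = 4
G(21) = mex({0, 1, 2, 3, 5}) = 4
G(22) = mex({1, 2, 6}) = 0
G(23) = mex({0, 1, 2, 3, 4, 6}) = 5
G(24) = mex({0, 1, 2, 3, 4}) = 5
G(25) = mex({0, 1, 3, 4, 7}) = 2
G(26) = mex({0, 1, 3, 4, 5, 7}) = 2
G(27) = mex({0, 1, 3, 5}) = 2
G(28) = mex({0, 1, 2, 5}) = 3
G(29) = mex({0, 1, 2, 4, 5, 6}) = 3
G(30) = mex({1, 2, 4, 6}) = 0
G(31) = mex({0, 1, 2, 3, 4, 6}) = 5
G(32) = mex({1, 2, 3, 4, 7}) = 0
G(33) = mex({0, 3, 7}) = 1
G(34) = mex({0, 2, 3, 5, 7}) = 1
G(35) = mex({0, 2, 3, 5, 6}) = 1
G(36) = mex({0, 1, 2, 5, 6}) = 3
G(37) = mex({0, 1, 2, 4, 5, 6}) = 3
G(38) = mex({0, 1, 2, 4}) = 3
G(39) = mex({0, 1, 2, 3, 4, 7}) = 5
G(40) = mex({0, 1, 2, 3, 4, 5, 7}) = 6
G(41) = mex({0, 1, 2, 3, 5, 7}) = 4
G(42) = mex({0, 1, 2, 3, 5, 6, 7}) = 4
G(43) = mex({0, 2, 3, 5, 6}) = 1
G(44) = mex({1, 2, 3, 4, 5, 6}) = 0
G(45) = mex({0, 1, 2, 3, 4, 6, 7}) = 5
G(46) = mex({0, 1, 2, 3, 4, 7}) = 5
G(47) = mex({0, 1, 2, 3, 4, 5, 7}) = 6
G(48) = mex({0, 1, 2, 3, 4, 5, 7}) = 6
Therefore G(48) = 6.

6


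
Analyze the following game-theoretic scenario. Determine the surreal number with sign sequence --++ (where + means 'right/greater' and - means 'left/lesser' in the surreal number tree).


Sign expansion: --++
Rule: track bounds (lo, hi), initially (-inf, +inf). On '+', the current value becomes lo and we move to the simplest number in (value, hi): value + 1 if hi = +inf, otherwise the midpoint (value + hi)/2. On '-', the current value becomes hi and we move to value - 1 if lo = -inf, otherwise the midpoint (lo + value)/2.
Start at 0.
Step 1: sign = -, move left. Bounds: (-inf, 0). Value = -1
Step 2: sign = -, move left. Bounds: (-inf, -1). Value = -2
Step 3: sign = +, move right. Bounds: (-2, -1). Value = -3/2
Step 4: sign = +, move right. Bounds: (-3/2, -1). Value = -5/4
The surreal number with sign expansion --++ is -5/4.

-5/4


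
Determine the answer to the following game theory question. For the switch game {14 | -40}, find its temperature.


The game is {14 | -40}, a switch {a | b} with numbers a > b.
Cooling {a | b} by t gives {a - t | b + t}, which stops being hot when a - t = b + t, i.e. at t = (a - b)/2. So the temperature of a switch is (a - b)/2.
Temperature = (Left option - Right option) / 2
= (14 - (-40)) / 2
= 54 / 2
= 27

27


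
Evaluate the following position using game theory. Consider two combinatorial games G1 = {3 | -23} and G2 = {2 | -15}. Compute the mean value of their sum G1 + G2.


G1 = {3 | -23}, G2 = {2 | -15}
Each is a switch {a | b} with numbers a > b; its mean value is (a + b)/2, and mean value is additive over game sums: m(G1 + G2) = m(G1) + m(G2).
Mean of G1 = (3 + (-23))/2 = -20/2 = -10
Mean of G2 = (2 + (-15))/2 = -13/2 = -13/2
Mean of G1 + G2 = -10 + -13/2 = -33/2

-33/2


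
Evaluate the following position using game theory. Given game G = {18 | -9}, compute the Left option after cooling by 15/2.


Original game: {18 | -9} (a switch {a | b} with a > b).
Cooling by t (for t below the temperature (a - b)/2 = 27/2) taxes each move by t: {a | b} cooled by t is {a - t | b + t}.
Cooling amount: t = 15/2
Cooled Left option: 18 - 15/2 = 21/2
Cooled Right option: -9 + 15/2 = -3/2
Cooled game: {21/2 | -3/2}
Left option = 21/2

21/2


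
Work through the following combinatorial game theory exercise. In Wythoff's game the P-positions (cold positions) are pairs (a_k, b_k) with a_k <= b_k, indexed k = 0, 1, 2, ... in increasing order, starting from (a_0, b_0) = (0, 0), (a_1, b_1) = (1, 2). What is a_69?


By Wythoff's theorem, a_k = floor(k * phi) and b_k = floor(k * phi^2) = a_k + k, where phi = (1 + sqrt(5))/2 is the golden ratio.
phi = (1 + sqrt(5))/2 = 1.618034
k = 69
k * phi = 69 * 1.618034 = 111.644345
a_69 = floor(k * phi) = 111

111


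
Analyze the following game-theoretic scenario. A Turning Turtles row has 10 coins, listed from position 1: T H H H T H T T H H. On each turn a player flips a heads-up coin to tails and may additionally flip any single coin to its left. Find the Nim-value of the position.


Coins: T H H H T H T T H H
Key fact: a single head at position k behaves exactly like a Nim heap of size k (turning it to T and optionally flipping a coin at j < k corresponds to moving the heap from k to j, or to 0), and heads combine as a disjunctive sum (two heads at the same place would cancel, matching j XOR j = 0). So the Nim-value is the XOR of the 1-indexed positions of the heads.
Face-up positions (1-indexed): [2, 3, 4, 6, 9, 10]
XOR 0 with 2: 0 XOR 2 = 2
XOR 2 with 3: 2 XOR 3 = 1
XOR 1 with 4: 1 XOR 4 = 5
XOR 5 with 6: 5 XOR 6 = 3
XOR 3 with 9: 3 XOR 9 = 10
XOR 10 with 10: 10 XOR 10 = 0
Nim-value = 0

0


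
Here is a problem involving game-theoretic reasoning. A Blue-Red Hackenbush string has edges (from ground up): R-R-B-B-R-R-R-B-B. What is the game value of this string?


Edges (from ground): R-R-B-B-R-R-R-B-B
By Berlekamp's sign-expansion rule, a Blue-Red Hackenbush stalk has the value of the surreal number whose sign sequence is the edge sequence with B -> + and R -> -.
Sign sequence: --++---++
Trace the sign expansion in the surreal number tree, starting from 0:
Edge 1: R (sign -) -> bounds (-inf, 0), value = -1
Edge 2: R (sign -) -> bounds (-inf, -1), value = -2
Edge 3: B (sign +) -> bounds (-2, -1), value = -3/2
Edge 4: B (sign +) -> bounds (-3/2, -1), value = -5/4
Edge 5: R (sign -) -> bounds (-3/2, -5/4), value = -11/8
Edge 6: R (sign -) -> bounds (-3/2, -11/8), value = -23/16
Edge 7: R (sign -) -> bounds (-3/2, -23/16), value = -47/32
Edge 8: B (sign +) -> bounds (-47/32, -23/16), value = -93/64
Edge 9: B (sign +) -> bounds (-93/64, -23/16), value = -185/128
Game value = -185/128

-185/128


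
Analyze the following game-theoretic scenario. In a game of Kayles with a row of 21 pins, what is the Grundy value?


Kayles: a move removes 1 or 2 adjacent pins from a contiguous row.
Removing pins from a row of k leaves two independent rows (a, b) with a + b = k - 1 (one pin) or a + b = k - 2 (two pins); an end removal gives a = 0.
By Sprague-Grundy, G(k) = mex{ G(a) XOR G(b) } over all these splits. G(0) = 0.
G(1): splits (0,0):0^0=0 -> mex({0}) = 1
G(2): splits (0,1):0^1=1 (0,0):0^0=0 -> mex({0, 1}) = 2
G(3): splits (0,2):0^2=2 (1,1):1^1=0 (0,1):0^1=1 -> mex({0, 1, 2}) = 3
G(4): splits (0,3):0^3=3 (1,2):1^2=3 (0,2):0^2=2 (1,1):1^1=0 -> mex({0, 2, 3}) = 1
G(5): splits (0,4):0^1=1 (1,3):1^3=2 (2,2):2^2=0 (0,3):0^3=3 (1,2):1^2=3 -> mex({0, 1, 2, 3}) = 4
G(6) = mex({0, 1, 2, 4}) = 3
G(7) = mex({0, 1, 3, 4, 5}) = 2
G(8) = mex({0, 2, 3, 5, 6}) = 1
G(9) = mex({0, 1, 2, 3, 6, 7}) = 4
G(10) = mex({0, 1, 3, 4, 5, 7}) = 2
G(11) = mex({0, 1, 2, 3, 4, 5}) = 6
G(12) = mex({0, 1, 2, 3, 5, 6, 7}) = 4
G(13) = mex({0, 2, 3, 4, 6, 7}) = 1
G(14) = mex({0, 1, 4, 5, 6, 7}) = 2
G(15) = mex({0, 1, 2, 3, 4, 5, 6}) = 7
G(16) = mex({0, 2, 3, 5, 6, 7}) = 1
G(17) = mex({0, 1, 2, 3, 5, 6, 7}) = 4
G(18) = mex({0, 1, 2, 4, 5, 6}) = 3
G(19) = mex({0, 1, 3, 4, 5, 7}) = 2
G(20) = mex({0, 2, 3, 4, 5, 6, 7}) = 1
G(21) = mex({0, 1, 2, 3, 5, 6, 7}) = 4
Therefore G(21) = 4.

4


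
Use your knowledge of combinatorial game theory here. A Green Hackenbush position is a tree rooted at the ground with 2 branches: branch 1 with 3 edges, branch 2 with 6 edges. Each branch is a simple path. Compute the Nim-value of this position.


The tree has 2 branches from the ground vertex.
In Green Hackenbush, the Nim-value of a simple path of length k is k.
Branch 1: length 3, Nim-value = 3
Branch 2: length 6, Nim-value = 6
Total Nim-value = XOR of all branch values:
0 XOR 3 = 3
3 XOR 6 = 5
Nim-value of the tree = 5

5


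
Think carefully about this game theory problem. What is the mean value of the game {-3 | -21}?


Game = {-3 | -21}, a switch {a | b} with numbers a > b.
Its thermograph has left wall a - t and right wall b + t, which meet at t = (a - b)/2, where both equal (a + b)/2. So the mast (mean value) is at (a + b)/2.
Mean = (-3 + (-21))/2 = -24/2 = -12

-12


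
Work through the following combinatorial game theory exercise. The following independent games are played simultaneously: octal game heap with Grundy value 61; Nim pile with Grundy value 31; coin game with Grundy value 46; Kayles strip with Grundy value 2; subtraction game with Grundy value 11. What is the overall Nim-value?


By the Sprague-Grundy theorem, the Grundy value of a sum of games is the XOR of individual Grundy values.
octal game heap: Grundy value = 61. Running XOR: 0 XOR 61 = 61
Nim pile: Grundy value = 31. Running XOR: 61 XOR 31 = 34
coin game: Grundy value = 46. Running XOR: 34 XOR 46 = 12
Kayles strip: Grundy value = 2. Running XOR: 12 XOR 2 = 14
subtraction game: Grundy value = 11. Running XOR: 14 XOR 11 = 5
The combined Grundy value is 5.

5


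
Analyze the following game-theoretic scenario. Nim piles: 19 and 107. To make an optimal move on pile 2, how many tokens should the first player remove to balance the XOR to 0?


Piles: 19 and 107
Current XOR: 19 XOR 107 = 120 (non-zero, so this is an N-position).
To make the XOR zero, we need to find a move that balances the piles.
For pile 2 (size 107): target = 107 XOR 120 = 19
We reduce pile 2 from 107 to 19.
Tokens removed: 107 - 19 = 88
Verification: 19 XOR 19 = 0

88


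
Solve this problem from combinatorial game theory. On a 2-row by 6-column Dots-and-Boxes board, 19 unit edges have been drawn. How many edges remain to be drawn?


Grid: 2 x 6 boxes, i.e. 3 rows and 7 columns of dots.
Horizontal edges: (rows + 1) * cols = 3 * 6 = 18
Vertical edges: rows * (cols + 1) = 2 * 7 = 14
Total edges: 18 + 14 = 32
Edges drawn: 19
Remaining: 32 - 19 = 13

13


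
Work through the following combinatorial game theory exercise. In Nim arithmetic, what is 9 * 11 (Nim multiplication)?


Nim multiplication is bilinear over XOR: (u XOR v) * w = (u*w) XOR (v*w).
So we split each operand into its bit components and XOR the pairwise Nim products.
9 = 1 + 8 (as XOR of powers of 2).
11 = 1 + 2 + 8 (as XOR of powers of 2).
Using the standard Nim-product table on single bits:
  2*2 = 3,   2*4 = 8,   2*8 = 12,
  4*4 = 6,   4*8 = 11,  8*8 = 13,
and  1*x = x (identity), k*l = l*k (commutative).
Pairwise Nim products:
  1 * 1 = 1
  1 * 2 = 2
  1 * 8 = 8
  8 * 1 = 8
  8 * 2 = 12
  8 * 8 = 13
XOR them: 1 XOR 2 XOR 8 XOR 8 XOR 12 XOR 13 = 2.
Result: 9 * 11 = 2 (in Nim).

2


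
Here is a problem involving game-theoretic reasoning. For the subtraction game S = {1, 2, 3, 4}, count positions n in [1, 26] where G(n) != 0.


Subtraction set S = {1, 2, 3, 4}, so G(n) = n mod 5.
G(n) = 0 when n is a multiple of 5.
Multiples of 5 in [1, 26]: 5
N-positions (nonzero Grundy) = 26 - 5 = 21

21


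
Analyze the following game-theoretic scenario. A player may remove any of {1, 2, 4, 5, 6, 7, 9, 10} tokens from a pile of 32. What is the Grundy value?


The subtraction set is S = {1, 2, 4, 5, 6, 7, 9, 10}.
G(k) = mex{ G(k - s) : s in S, s <= k }. We compute iteratively: G(0) = 0.
G(1) = mex({0}) = 1
G(2) = mex({0, 1}) = 2
G(3) = mex({1, 2}) = 0
G(4) = mex({0, 2}) = 1
G(5) = mex({0, 1}) = 2
G(6) = mex({0, 1, 2}) = 3
G(7) = mex({0, 1, 2, 3}) = 4
G(8) = mex({0, 1, 2, 3, 4}) = 5
G(9) = mex({0, 1, 2, 4, 5}) = 3
G(10) = mex({0, 1, 2, 3, 5}) = 4
G(11) = mex({1, 2, 3, 4}) = 0
G(12) = mex({0, 2, 3, 4, 5}) = 1
G(13) = mex({0, 1, 3, 4, 5}) = 2
G(14) = mex({1, 2, 3, 4, 5}) = 0
G(15) = mex({0, 2, 3, 4, 5}) = 1
G(16) = mex({0, 1, 3, 4}) = 2
G(17) = mex({0, 1, 2, 4, 5}) = 3
G(18) = mex({0, 1, 2, 3, 5}) = 4
G(19) = mex({0, 1, 2, 3, 4}) = 5
G(20) = mex({0, 1, 2, 4, 5}) = 3
Observe that G(11)..G(20) = 0, 1, 2, 0, 1, 2, 3, 4, 5, 3 repeats G(0)..G(9) = 0, 1, 2, 0, 1, 2, 3, 4, 5, 3.
For k >= max(S) = 10, G(k) is determined by the previous 10 values G(k-10)..G(k-1); a window of 10 consecutive values has recurred shifted by 11, so by induction G(k + 11) = G(k) for all k >= 0: the sequence is periodic from the start with period 11.
One period: G(0..10) = 0, 1, 2, 0, 1, 2, 3, 4, 5, 3, 4.
32 mod 11 = 10, so G(32) = G(10) = 4.

4


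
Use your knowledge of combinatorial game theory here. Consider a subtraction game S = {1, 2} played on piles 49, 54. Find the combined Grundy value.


Subtraction set: {1, 2}
For this subtraction set, G(n) = n mod 3 (period = max + 1 = 3).
Pile 1 (size 49): G(49) = 49 mod 3 = 1
Pile 2 (size 54): G(54) = 54 mod 3 = 0
Total Grundy value = XOR of all: 1 XOR 0 = 1

1


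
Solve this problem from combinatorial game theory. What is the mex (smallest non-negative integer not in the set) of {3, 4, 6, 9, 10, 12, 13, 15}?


Set = {3, 4, 6, 9, 10, 12, 13, 15}
0 is NOT in the set. This is the mex.
mex = 0

0


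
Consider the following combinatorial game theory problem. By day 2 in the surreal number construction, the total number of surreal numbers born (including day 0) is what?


Day 0: {|} = 0 is born. Count = 1.
Day n: the number of surreal numbers born by day n is 2^(n+1) - 1.
By day 0: 2^1 - 1 = 1
By day 1: 2^2 - 1 = 3
By day 2: 2^3 - 1 = 7
By day 2: 7 surreal numbers.

7


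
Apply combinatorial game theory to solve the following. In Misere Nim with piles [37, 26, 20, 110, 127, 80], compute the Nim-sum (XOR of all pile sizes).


We need the XOR (exclusive or) of all pile sizes.
After XOR-ing pile 1 (size 37): 0 XOR 37 = 37
After XOR-ing pile 2 (size 26): 37 XOR 26 = 63
After XOR-ing pile 3 (size 20): 63 XOR 20 = 43
After XOR-ing pile 4 (size 110): 43 XOR 110 = 69
After XOR-ing pile 5 (size 127): 69 XOR 127 = 58
After XOR-ing pile 6 (size 80): 58 XOR 80 = 106
The Nim-value of this position is 106.

106


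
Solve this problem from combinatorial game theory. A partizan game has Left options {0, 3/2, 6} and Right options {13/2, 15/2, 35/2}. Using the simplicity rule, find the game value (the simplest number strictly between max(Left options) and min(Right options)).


Left options: {0, 3/2, 6}, max = 6
Right options: {13/2, 15/2, 35/2}, min = 13/2
All options are numbers and max(Left) < min(Right), so by the simplicity theorem the value is the simplest (earliest-born) number strictly between 6 and 13/2.
No integer lies strictly between 6 and 13/2, so the value is the dyadic rational m/2^k in the interval with the smallest k (then m odd); search k = 1, 2, ...:
Denominator 2: no odd multiple of 1/2 lies strictly between 6 and 13/2.
Denominator 4: 25/4 lies strictly between 6 and 13/2 -- found.
The simplest number in the interval is 25/4.
Game value = 25/4

25/4


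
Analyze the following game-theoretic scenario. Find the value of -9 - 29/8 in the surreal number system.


x = -9, y = 29/8
Converting to common denominator: 8
x = -72/8, y = 29/8
x - y = -9 - 29/8 = -101/8

-101/8


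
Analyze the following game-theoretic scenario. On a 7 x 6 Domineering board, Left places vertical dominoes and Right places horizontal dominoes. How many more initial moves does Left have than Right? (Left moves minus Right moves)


Board is 7 x 6 (rows x cols).
Left (vertical) placements: (rows-1) * cols = 6 * 6 = 36
Right (horizontal) placements: rows * (cols-1) = 7 * 5 = 35
Advantage = Left - Right = 36 - 35 = 1

1


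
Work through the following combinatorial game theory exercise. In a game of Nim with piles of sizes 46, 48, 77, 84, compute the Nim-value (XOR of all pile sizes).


We need the XOR (exclusive or) of all pile sizes.
After XOR-ing pile 1 (size 46): 0 XOR 46 = 46
After XOR-ing pile 2 (size 48): 46 XOR 48 = 30
After XOR-ing pile 3 (size 77): 30 XOR 77 = 83
After XOR-ing pile 4 (size 84): 83 XOR 84 = 7
The Nim-value of this position is 7.

7


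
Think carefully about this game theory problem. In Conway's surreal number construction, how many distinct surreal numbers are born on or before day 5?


Day 0: {|} = 0 is born. Count = 1.
Day n: the number of surreal numbers born by day n is 2^(n+1) - 1.
By day 0: 2^1 - 1 = 1
By day 1: 2^2 - 1 = 3
By day 2: 2^3 - 1 = 7
By day 3: 2^4 - 1 = 15
By day 4: 2^5 - 1 = 31
By day 5: 2^6 - 1 = 63
By day 5: 63 surreal numbers.

63


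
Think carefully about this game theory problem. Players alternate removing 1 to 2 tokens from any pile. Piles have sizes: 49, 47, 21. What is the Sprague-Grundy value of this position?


Subtraction set: {1, 2}
For this subtraction set, G(n) = n mod 3 (period = max + 1 = 3).
Pile 1 (size 49): G(49) = 49 mod 3 = 1
Pile 2 (size 47): G(47) = 47 mod 3 = 2
Pile 3 (size 21): G(21) = 21 mod 3 = 0
Total Grundy value = XOR of all: 1 XOR 2 XOR 0 = 3

3


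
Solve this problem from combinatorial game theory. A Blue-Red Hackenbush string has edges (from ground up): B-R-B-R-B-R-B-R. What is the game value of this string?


Edges (from ground): B-R-B-R-B-R-B-R
By Berlekamp's sign-expansion rule, a Blue-Red Hackenbush stalk has the value of the surreal number whose sign sequence is the edge sequence with B -> + and R -> -.
Sign sequence: +-+-+-+-
Trace the sign expansion in the surreal number tree, starting from 0:
Edge 1: B (sign +) -> bounds (0, +inf), value = 1
Edge 2: R (sign -) -> bounds (0, 1), value = 1/2
Edge 3: B (sign +) -> bounds (1/2, 1), value = 3/4
Edge 4: R (sign -) -> bounds (1/2, 3/4), value = 5/8
Edge 5: B (sign +) -> bounds (5/8, 3/4), value = 11/16
Edge 6: R (sign -) -> bounds (5/8, 11/16), value = 21/32
Edge 7: B (sign +) -> bounds (21/32, 11/16), value = 43/64
Edge 8: R (sign -) -> bounds (21/32, 43/64), value = 85/128
Game value = 85/128

85/128


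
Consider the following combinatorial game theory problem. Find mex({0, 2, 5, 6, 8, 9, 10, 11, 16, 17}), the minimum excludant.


Set = {0, 2, 5, 6, 8, 9, 10, 11, 16, 17}
0 is in the set.
1 is NOT in the set. This is the mex.
mex = 1

1


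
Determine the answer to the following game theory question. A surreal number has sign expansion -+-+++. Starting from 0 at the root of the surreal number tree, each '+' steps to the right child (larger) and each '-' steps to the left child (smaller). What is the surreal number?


Sign expansion: -+-+++
Rule: track bounds (lo, hi), initially (-inf, +inf). On '+', the current value becomes lo and we move to the simplest number in (value, hi): value + 1 if hi = +inf, otherwise the midpoint (value + hi)/2. On '-', the current value becomes hi and we move to value - 1 if lo = -inf, otherwise the midpoint (lo + value)/2.
Start at 0.
Step 1: sign = -, move left. Bounds: (-inf, 0). Value = -1
Step 2: sign = +, move right. Bounds: (-1, 0). Value = -1/2
Step 3: sign = -, move left. Bounds: (-1, -1/2). Value = -3/4
Step 4: sign = +, move right. Bounds: (-3/4, -1/2). Value = -5/8
Step 5: sign = +, move right. Bounds: (-5/8, -1/2). Value = -9/16
Step 6: sign = +, move right. Bounds: (-9/16, -1/2). Value = -17/32
The surreal number with sign expansion -+-+++ is -17/32.

-17/32


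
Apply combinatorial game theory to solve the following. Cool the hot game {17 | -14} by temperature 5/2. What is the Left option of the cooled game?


Original game: {17 | -14} (a switch {a | b} with a > b).
Cooling by t (for t below the temperature (a - b)/2 = 31/2) taxes each move by t: {a | b} cooled by t is {a - t | b + t}.
Cooling amount: t = 5/2
Cooled Left option: 17 - 5/2 = 29/2
Cooled Right option: -14 + 5/2 = -23/2
Cooled game: {29/2 | -23/2}
Left option = 29/2

29/2


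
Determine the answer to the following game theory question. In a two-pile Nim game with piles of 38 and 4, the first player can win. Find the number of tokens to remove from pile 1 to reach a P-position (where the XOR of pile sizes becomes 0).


Piles: 38 and 4
Current XOR: 38 XOR 4 = 34 (non-zero, so this is an N-position).
To make the XOR zero, we need to find a move that balances the piles.
For pile 1 (size 38): target = 38 XOR 34 = 4
We reduce pile 1 from 38 to 4.
Tokens removed: 38 - 4 = 34
Verification: 4 XOR 4 = 0

34


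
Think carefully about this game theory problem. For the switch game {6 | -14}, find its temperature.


The game is {6 | -14}, a switch {a | b} with numbers a > b.
Cooling {a | b} by t gives {a - t | b + t}, which stops being hot when a - t = b + t, i.e. at t = (a - b)/2. So the temperature of a switch is (a - b)/2.
Temperature = (Left option - Right option) / 2
= (6 - (-14)) / 2
= 20 / 2
= 10

10
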